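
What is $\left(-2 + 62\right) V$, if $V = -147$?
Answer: $-8820$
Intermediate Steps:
$\left(-2 + 62\right) V = \left(-2 + 62\right) \left(-147\right) = 60 \left(-147\right) = -8820$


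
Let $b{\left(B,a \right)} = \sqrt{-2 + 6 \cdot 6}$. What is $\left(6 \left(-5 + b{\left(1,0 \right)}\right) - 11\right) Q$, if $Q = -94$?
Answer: $3854 - 564 \sqrt{34} \approx 565.34$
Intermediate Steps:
$b{\left(B,a \right)} = \sqrt{34}$ ($b{\left(B,a \right)} = \sqrt{-2 + 36} = \sqrt{34}$)
$\left(6 \left(-5 + b{\left(1,0 \right)}\right) - 11\right) Q = \left(6 \left(-5 + \sqrt{34}\right) - 11\right) \left(-94\right) = \left(\left(-30 + 6 \sqrt{34}\right) - 11\right) \left(-94\right) = \left(-41 + 6 \sqrt{34}\right) \left(-94\right) = 3854 - 564 \sqrt{34}$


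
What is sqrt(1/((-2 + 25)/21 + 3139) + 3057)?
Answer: sqrt(13292899276530)/65942 ≈ 55.290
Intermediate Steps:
sqrt(1/((-2 + 25)/21 + 3139) + 3057) = sqrt(1/((1/21)*23 + 3139) + 3057) = sqrt(1/(23/21 + 3139) + 3057) = sqrt(1/(65942/21) + 3057) = sqrt(21/65942 + 3057) = sqrt(201584715/65942) = sqrt(13292899276530)/65942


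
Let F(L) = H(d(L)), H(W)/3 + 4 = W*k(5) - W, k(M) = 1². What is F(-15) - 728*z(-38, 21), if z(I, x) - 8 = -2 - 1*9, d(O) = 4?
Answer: 2172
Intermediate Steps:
k(M) = 1
z(I, x) = -3 (z(I, x) = 8 + (-2 - 1*9) = 8 + (-2 - 9) = 8 - 11 = -3)
H(W) = -12 (H(W) = -12 + 3*(W*1 - W) = -12 + 3*(W - W) = -12 + 3*0 = -12 + 0 = -12)
F(L) = -12
F(-15) - 728*z(-38, 21) = -12 - 728*(-3) = -12 + 2184 = 2172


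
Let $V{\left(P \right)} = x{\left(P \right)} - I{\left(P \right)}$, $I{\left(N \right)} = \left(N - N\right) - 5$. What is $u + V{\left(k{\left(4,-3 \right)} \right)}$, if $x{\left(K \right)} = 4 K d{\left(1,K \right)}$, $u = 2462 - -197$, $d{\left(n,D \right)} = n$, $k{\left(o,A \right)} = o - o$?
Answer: $2664$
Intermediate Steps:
$k{\left(o,A \right)} = 0$
$I{\left(N \right)} = -5$ ($I{\left(N \right)} = 0 - 5 = -5$)
$u = 2659$ ($u = 2462 + 197 = 2659$)
$x{\left(K \right)} = 4 K$ ($x{\left(K \right)} = 4 K 1 = 4 K$)
$V{\left(P \right)} = 5 + 4 P$ ($V{\left(P \right)} = 4 P - -5 = 4 P + 5 = 5 + 4 P$)
$u + V{\left(k{\left(4,-3 \right)} \right)} = 2659 + \left(5 + 4 \cdot 0\right) = 2659 + \left(5 + 0\right) = 2659 + 5 = 2664$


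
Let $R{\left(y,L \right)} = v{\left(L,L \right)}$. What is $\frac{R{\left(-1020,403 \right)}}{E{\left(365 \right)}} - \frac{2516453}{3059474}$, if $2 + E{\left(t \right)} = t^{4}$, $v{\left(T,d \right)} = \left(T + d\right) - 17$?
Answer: $- \frac{44664271805525233}{54302299984652302} \approx -0.82251$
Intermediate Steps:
$v{\left(T,d \right)} = -17 + T + d$
$E{\left(t \right)} = -2 + t^{4}$
$R{\left(y,L \right)} = -17 + 2 L$ ($R{\left(y,L \right)} = -17 + L + L = -17 + 2 L$)
$\frac{R{\left(-1020,403 \right)}}{E{\left(365 \right)}} - \frac{2516453}{3059474} = \frac{-17 + 2 \cdot 403}{-2 + 365^{4}} - \frac{2516453}{3059474} = \frac{-17 + 806}{-2 + 17748900625} - \frac{2516453}{3059474} = \frac{789}{17748900623} - \frac{2516453}{3059474} = - \frac{44664271805525233}{54302299984652302}$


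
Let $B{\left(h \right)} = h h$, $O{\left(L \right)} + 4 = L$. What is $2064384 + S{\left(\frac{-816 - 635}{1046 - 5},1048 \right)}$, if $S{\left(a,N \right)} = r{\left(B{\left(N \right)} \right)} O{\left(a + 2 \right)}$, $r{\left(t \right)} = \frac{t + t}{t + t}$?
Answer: $\frac{2149020211}{1041} \approx 2.0644 \cdot 10^{6}$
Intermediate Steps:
$O{\left(L \right)} = -4 + L$
$B{\left(h \right)} = h^{2}$
$r{\left(t \right)} = 1$ ($r{\left(t \right)} = \frac{2 t}{2 t} = 2 t \frac{1}{2 t} = 1$)
$S{\left(a,N \right)} = -2 + a$ ($S{\left(a,N \right)} = 1 \left(-4 + \left(a + 2\right)\right) = 1 \left(-4 + \left(2 + a\right)\right) = 1 \left(-2 + a\right) = -2 + a$)
$2064384 + S{\left(\frac{-816 - 635}{1046 - 5},1048 \right)} = 2064384 - \left(2 - \frac{-816 - 635}{1046 - 5}\right) = 2064384 - \left(2 + \frac{1451}{1041}\right) = 2064384 - \frac{3533}{1041} = \frac{2149020211}{1041}$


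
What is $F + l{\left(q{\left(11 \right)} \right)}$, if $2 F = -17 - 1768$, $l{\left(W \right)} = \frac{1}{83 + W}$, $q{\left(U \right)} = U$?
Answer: $- \frac{41947}{47} \approx -892.49$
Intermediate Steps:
$F = - \frac{1785}{2}$ ($F = \frac{-17 - 1768}{2} = \frac{1}{2} \left(-1785\right) = - \frac{1785}{2} \approx -892.5$)
$F + l{\left(q{\left(11 \right)} \right)} = - \frac{1785}{2} + \frac{1}{83 + 11} = - \frac{1785}{2} + \frac{1}{94} = - \frac{41947}{47}$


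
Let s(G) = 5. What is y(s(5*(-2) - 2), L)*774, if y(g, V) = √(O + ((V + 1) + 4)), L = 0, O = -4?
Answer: 774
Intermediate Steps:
y(g, V) = √(1 + V) (y(g, V) = √(-4 + ((V + 1) + 4)) = √(-4 + ((1 + V) + 4)) = √(-4 + (5 + V)) = √(1 + V))
y(s(5*(-2) - 2), L)*774 = √(1 + 0)*774 = √1*774 = 1*774 = 774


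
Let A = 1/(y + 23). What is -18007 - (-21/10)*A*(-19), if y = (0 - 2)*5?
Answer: -2341309/130 ≈ -18010.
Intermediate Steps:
y = -10 (y = -2*5 = -10)
A = 1/13 (A = 1/(-10 + 23) = 1/13 ≈ 0.076923)
-18007 - (-21/10)*A*(-19) = -18007 - -21/10*(1/13)*(-19) = -18007 - -21*1/10*(1/13)*(-19) = -18007 - (-21/10*1/13)*(-19) = -18007 - (-21)*(-19)/130 = -18007 - 1*399/130 = -18007 - 399/130 = -2341309/130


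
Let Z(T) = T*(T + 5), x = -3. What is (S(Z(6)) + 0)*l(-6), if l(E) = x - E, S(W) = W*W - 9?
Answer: 13041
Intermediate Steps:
Z(T) = T*(5 + T)
S(W) = -9 + W² (S(W) = W² - 9 = -9 + W²)
l(E) = -3 - E
(S(Z(6)) + 0)*l(-6) = ((-9 + (6*(5 + 6))²) + 0)*(-3 - 1*(-6)) = ((-9 + (6*11)²) + 0)*(-3 + 6) = ((-9 + 66²) + 0)*3 = ((-9 + 4356) + 0)*3 = (4347 + 0)*3 = 4347*3 = 13041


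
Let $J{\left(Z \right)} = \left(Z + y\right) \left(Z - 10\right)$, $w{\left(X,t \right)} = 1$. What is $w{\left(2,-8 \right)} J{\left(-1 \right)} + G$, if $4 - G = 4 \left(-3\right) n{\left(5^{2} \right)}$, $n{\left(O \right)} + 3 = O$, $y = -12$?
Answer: $411$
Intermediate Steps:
$n{\left(O \right)} = -3 + O$
$J{\left(Z \right)} = \left(-12 + Z\right) \left(-10 + Z\right)$ ($J{\left(Z \right)} = \left(Z - 12\right) \left(Z - 10\right) = \left(-12 + Z\right) \left(-10 + Z\right)$)
$G = 268$ ($G = 4 - 4 \left(-3\right) \left(-3 + 5^{2}\right) = 4 - - 12 \left(-3 + 25\right) = 4 - \left(-12\right) 22 = 4 - -264 = 4 + 264 = 268$)
$w{\left(2,-8 \right)} J{\left(-1 \right)} + G = 1 \left(120 + \left(-1\right)^{2} - -22\right) + 268 = 1 \left(120 + 1 + 22\right) + 268 = 1 \cdot 143 + 268 = 143 + 268 = 411$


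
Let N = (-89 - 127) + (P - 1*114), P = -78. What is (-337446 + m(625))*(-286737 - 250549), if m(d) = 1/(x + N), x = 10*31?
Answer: 8883945834887/49 ≈ 1.8131e+11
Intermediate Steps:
x = 310
N = -408 (N = (-89 - 127) + (-78 - 1*114) = -216 + (-78 - 114) = -216 - 192 = -408)
m(d) = -1/98 (m(d) = 1/(310 - 408) = 1/(-98) = -1/98)
(-337446 + m(625))*(-286737 - 250549) = (-337446 - 1/98)*(-286737 - 250549) = -33069709/98*(-537286) = 8883945834887/49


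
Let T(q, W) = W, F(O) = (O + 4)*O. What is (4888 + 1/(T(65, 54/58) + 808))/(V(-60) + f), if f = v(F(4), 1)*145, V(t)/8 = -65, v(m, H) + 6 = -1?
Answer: -114667621/36009565 ≈ -3.1844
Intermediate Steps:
F(O) = O*(4 + O) (F(O) = (4 + O)*O = O*(4 + O))
v(m, H) = -7 (v(m, H) = -6 - 1 = -7)
V(t) = -520 (V(t) = 8*(-65) = -520)
f = -1015 (f = -7*145 = -1015)
(4888 + 1/(T(65, 54/58) + 808))/(V(-60) + f) = (4888 + 1/(54/58 + 808))/(-520 - 1015) = (4888 + 1/(54*(1/58) + 808))/(-1535) = (4888 + 1/(27/29 + 808))*(-1/1535) = (4888 + 1/(23459/29))*(-1/1535) = (4888 + 29/23459)*(-1/1535) = (114667621/23459)*(-1/1535) = -114667621/36009565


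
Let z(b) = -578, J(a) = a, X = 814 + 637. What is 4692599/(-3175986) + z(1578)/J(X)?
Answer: -8644681057/4608355686 ≈ -1.8759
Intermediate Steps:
X = 1451
4692599/(-3175986) + z(1578)/J(X) = 4692599/(-3175986) - 578/1451 = 4692599*(-1/3175986) - 578*1/1451 = -4692599/3175986 - 578/1451 = -8644681057/4608355686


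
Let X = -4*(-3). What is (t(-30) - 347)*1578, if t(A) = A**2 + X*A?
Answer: 304554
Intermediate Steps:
X = 12
t(A) = A**2 + 12*A
(t(-30) - 347)*1578 = (-30*(12 - 30) - 347)*1578 = (-30*(-18) - 347)*1578 = (540 - 347)*1578 = 193*1578 = 304554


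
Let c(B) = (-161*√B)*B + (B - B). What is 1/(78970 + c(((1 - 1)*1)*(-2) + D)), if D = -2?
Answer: 39485/3118234134 - 161*I*√2/3118234134 ≈ 1.2663e-5 - 7.3018e-8*I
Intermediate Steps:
c(B) = -161*B^(3/2) (c(B) = -161*B^(3/2) + 0 = -161*B^(3/2))
1/(78970 + c(((1 - 1)*1)*(-2) + D)) = 1/(78970 - 161*(((1 - 1)*1)*(-2) - 2)^(3/2)) = 1/(78970 - 161*((0*1)*(-2) - 2)^(3/2)) = 1/(78970 - 161*(0*(-2) - 2)^(3/2)) = 1/(78970 - 161*(0 - 2)^(3/2)) = 1/(78970 - (-322)*I*√2) = 1/(78970 + 322*I*√2)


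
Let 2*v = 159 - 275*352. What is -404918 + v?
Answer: -906477/2 ≈ -4.5324e+5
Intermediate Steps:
v = -96641/2 (v = (159 - 275*352)/2 = (159 - 96800)/2 = (½)*(-96641) = -96641/2 ≈ -48321.)
-404918 + v = -404918 - 96641/2 = -906477/2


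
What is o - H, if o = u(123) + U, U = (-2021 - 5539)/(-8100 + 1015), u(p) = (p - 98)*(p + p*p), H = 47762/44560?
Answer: 12037930635983/31570760 ≈ 3.8130e+5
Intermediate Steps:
H = 23881/22280 (H = 47762*(1/44560) = 23881/22280 ≈ 1.0719)
u(p) = (-98 + p)*(p + p²)
U = 1512/1417 (U = -7560/(-7085) = -7560*(-1/7085) = 1512/1417 ≈ 1.0670)
o = 540303612/1417 (o = 123*(-98 + 123² - 97*123) + 1512/1417 = 123*(-98 + 15129 - 11931) + 1512/1417 = 123*3100 + 1512/1417 = 381300 + 1512/1417 = 540303612/1417 ≈ 3.8130e+5)
o - H = 540303612/1417 - 1*23881/22280 = 540303612/1417 - 23881/22280 = 12037930635983/31570760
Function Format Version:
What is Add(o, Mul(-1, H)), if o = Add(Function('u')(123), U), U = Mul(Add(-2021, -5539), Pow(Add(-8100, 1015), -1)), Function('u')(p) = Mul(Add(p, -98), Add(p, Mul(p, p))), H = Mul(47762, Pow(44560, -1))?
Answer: Rational(12037930635983, 31570760) ≈ 3.8130e+5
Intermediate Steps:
H = Rational(23881, 22280) (H = Mul(47762, Rational(1, 44560)) = Rational(23881, 22280) ≈ 1.0719)
Function('u')(p) = Mul(Add(-98, p), Add(p, Pow(p, 2)))
U = Rational(1512, 1417) (U = Mul(-7560, Pow(-7085, -1)) = Mul(-7560, Rational(-1, 7085)) = Rational(1512, 1417) ≈ 1.0670)
o = Rational(540303612, 1417) (o = Add(Mul(123, Add(-98, Pow(123, 2), Mul(-97, 123))), Rational(1512, 1417)) = Add(Mul(123, Add(-98, 15129, -11931)), Rational(1512, 1417)) = Add(Mul(123, 3100), Rational(1512, 1417)) = Add(381300, Rational(1512, 1417)) = Rational(540303612, 1417) ≈ 3.8130e+5)
Add(o, Mul(-1, H)) = Add(Rational(540303612, 1417), Mul(-1, Rational(23881, 22280))) = Add(Rational(540303612, 1417), Rational(-23881, 22280)) = Rational(12037930635983, 31570760)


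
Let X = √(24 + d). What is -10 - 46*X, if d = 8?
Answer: -10 - 184*√2 ≈ -270.22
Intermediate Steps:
X = 4*√2 (X = √(24 + 8) = √32 = 4*√2 ≈ 5.6569)
-10 - 46*X = -10 - 184*√2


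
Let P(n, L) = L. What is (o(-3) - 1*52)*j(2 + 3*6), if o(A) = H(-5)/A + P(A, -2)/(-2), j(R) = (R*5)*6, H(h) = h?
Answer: -29600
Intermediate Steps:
j(R) = 30*R (j(R) = (5*R)*6 = 30*R)
o(A) = 1 - 5/A (o(A) = -5/A - 2/(-2) = -5/A - 2*(-½) = -5/A + 1 = 1 - 5/A)
(o(-3) - 1*52)*j(2 + 3*6) = ((-5 - 3)/(-3) - 1*52)*(30*(2 + 3*6)) = (-⅓*(-8) - 52)*(30*(2 + 18)) = (8/3 - 52)*(30*20) = -148/3*600 = -29600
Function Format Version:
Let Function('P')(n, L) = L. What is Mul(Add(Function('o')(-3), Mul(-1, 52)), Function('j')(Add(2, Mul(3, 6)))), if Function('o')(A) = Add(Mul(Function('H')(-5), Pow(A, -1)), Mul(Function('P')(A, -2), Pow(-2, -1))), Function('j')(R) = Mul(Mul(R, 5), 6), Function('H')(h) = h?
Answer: -29600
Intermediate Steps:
Function('j')(R) = Mul(30, R) (Function('j')(R) = Mul(Mul(5, R), 6) = Mul(30, R))
Function('o')(A) = Add(1, Mul(-5, Pow(A, -1))) (Function('o')(A) = Add(Mul(-5, Pow(A, -1)), Mul(-2, Pow(-2, -1))) = Add(Mul(-5, Pow(A, -1)), Mul(-2, Rational(-1, 2))) = Add(Mul(-5, Pow(A, -1)), 1) = Add(1, Mul(-5, Pow(A, -1))))
Mul(Add(Function('o')(-3), Mul(-1, 52)), Function('j')(Add(2, Mul(3, 6)))) = Mul(Add(Mul(Pow(-3, -1), Add(-5, -3)), Mul(-1, 52)), Mul(30, Add(2, Mul(3, 6)))) = Mul(Add(Mul(Rational(-1, 3), -8), -52), Mul(30, Add(2, 18))) = Mul(Add(Rational(8, 3), -52), Mul(30, 20)) = Mul(Rational(-148, 3), 600) = -29600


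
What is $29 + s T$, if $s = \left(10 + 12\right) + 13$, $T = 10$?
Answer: $379$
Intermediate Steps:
$s = 35$ ($s = 22 + 13 = 35$)
$29 + s T = 29 + 35 \cdot 10 = 29 + 350 = 379$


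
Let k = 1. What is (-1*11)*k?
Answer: -11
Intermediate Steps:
(-1*11)*k = -1*11*1 = -11*1 = -11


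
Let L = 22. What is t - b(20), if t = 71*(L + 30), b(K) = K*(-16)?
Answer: 4012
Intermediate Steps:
b(K) = -16*K
t = 3692 (t = 71*(22 + 30) = 71*52 = 3692)
t - b(20) = 3692 - (-16)*20 = 3692 - 1*(-320) = 3692 + 320 = 4012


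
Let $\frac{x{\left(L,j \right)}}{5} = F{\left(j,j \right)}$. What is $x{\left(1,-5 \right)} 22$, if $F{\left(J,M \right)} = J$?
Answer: $-550$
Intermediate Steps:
$x{\left(L,j \right)} = 5 j$
$x{\left(1,-5 \right)} 22 = 5 \left(-5\right) 22 = \left(-25\right) 22 = -550$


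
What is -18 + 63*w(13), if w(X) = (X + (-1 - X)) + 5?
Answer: 234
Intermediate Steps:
w(X) = 4 (w(X) = -1 + 5 = 4)
-18 + 63*w(13) = -18 + 63*4 = -18 + 252 = 234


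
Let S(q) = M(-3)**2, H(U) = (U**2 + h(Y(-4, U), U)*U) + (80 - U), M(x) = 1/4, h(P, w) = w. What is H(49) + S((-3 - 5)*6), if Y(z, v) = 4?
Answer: 77329/16 ≈ 4833.1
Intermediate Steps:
M(x) = 1/4
H(U) = 80 - U + 2*U**2 (H(U) = (U**2 + U*U) + (80 - U) = (U**2 + U**2) + (80 - U) = 2*U**2 + (80 - U) = 80 - U + 2*U**2)
S(q) = 1/16 (S(q) = (1/4)**2 = 1/16)
H(49) + S((-3 - 5)*6) = (80 - 1*49 + 2*49**2) + 1/16 = (80 - 49 + 2*2401) + 1/16 = (80 - 49 + 4802) + 1/16 = 4833 + 1/16 = 77329/16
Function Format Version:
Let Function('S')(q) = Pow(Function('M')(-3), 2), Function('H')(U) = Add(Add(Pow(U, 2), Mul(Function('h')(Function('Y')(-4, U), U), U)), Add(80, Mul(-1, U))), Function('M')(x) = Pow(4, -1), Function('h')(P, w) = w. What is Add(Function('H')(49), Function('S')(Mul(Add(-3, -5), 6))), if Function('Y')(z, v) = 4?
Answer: Rational(77329, 16) ≈ 4833.1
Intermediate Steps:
Function('M')(x) = Rational(1, 4)
Function('H')(U) = Add(80, Mul(-1, U), Mul(2, Pow(U, 2))) (Function('H')(U) = Add(Add(Pow(U, 2), Mul(U, U)), Add(80, Mul(-1, U))) = Add(Add(Pow(U, 2), Pow(U, 2)), Add(80, Mul(-1, U))) = Add(Mul(2, Pow(U, 2)), Add(80, Mul(-1, U))) = Add(80, Mul(-1, U), Mul(2, Pow(U, 2))))
Function('S')(q) = Rational(1, 16) (Function('S')(q) = Pow(Rational(1, 4), 2) = Rational(1, 16))
Add(Function('H')(49), Function('S')(Mul(Add(-3, -5), 6))) = Add(Add(80, Mul(-1, 49), Mul(2, Pow(49, 2))), Rational(1, 16)) = Add(Add(80, -49, Mul(2, 2401)), Rational(1, 16)) = Add(Add(80, -49, 4802), Rational(1, 16)) = Add(4833, Rational(1, 16)) = Rational(77329, 16)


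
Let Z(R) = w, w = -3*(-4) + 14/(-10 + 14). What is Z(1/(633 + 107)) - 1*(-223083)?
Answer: 446197/2 ≈ 2.2310e+5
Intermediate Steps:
w = 31/2 (w = 12 + 14/4 = 12 + (¼)*14 = 12 + 7/2 = 31/2 ≈ 15.500)
Z(R) = 31/2
Z(1/(633 + 107)) - 1*(-223083) = 31/2 - 1*(-223083) = 31/2 + 223083 = 446197/2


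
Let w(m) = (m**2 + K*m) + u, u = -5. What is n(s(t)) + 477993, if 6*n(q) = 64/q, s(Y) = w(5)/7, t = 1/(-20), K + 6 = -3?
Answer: 35849251/75 ≈ 4.7799e+5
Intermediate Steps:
K = -9 (K = -6 - 3 = -9)
t = -1/20 ≈ -0.050000
w(m) = -5 + m**2 - 9*m (w(m) = (m**2 - 9*m) - 5 = -5 + m**2 - 9*m)
s(Y) = -25/7 (s(Y) = (-5 + 5**2 - 9*5)/7 = (-5 + 25 - 45)*(1/7) = -25*1/7 = -25/7)
n(q) = 32/(3*q) (n(q) = (64/q)/6 = 32/(3*q))
n(s(t)) + 477993 = 32/(3*(-25/7)) + 477993 = (32/3)*(-7/25) + 477993 = -224/75 + 477993 = 35849251/75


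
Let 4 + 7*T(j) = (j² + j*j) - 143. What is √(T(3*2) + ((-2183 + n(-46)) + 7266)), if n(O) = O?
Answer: 4*√15393/7 ≈ 70.896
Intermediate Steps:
T(j) = -21 + 2*j²/7 (T(j) = -4/7 + ((j² + j*j) - 143)/7 = -4/7 + ((j² + j²) - 143)/7 = -4/7 + (2*j² - 143)/7 = -4/7 + (-143 + 2*j²)/7 = -4/7 + (-143/7 + 2*j²/7) = -21 + 2*j²/7)
√(T(3*2) + ((-2183 + n(-46)) + 7266)) = √((-21 + 2*(3*2)²/7) + ((-2183 - 46) + 7266)) = √((-21 + (2/7)*6²) + (-2229 + 7266)) = √((-21 + (2/7)*36) + 5037) = √((-21 + 72/7) + 5037) = √(-75/7 + 5037) = √(35184/7) = 4*√15393/7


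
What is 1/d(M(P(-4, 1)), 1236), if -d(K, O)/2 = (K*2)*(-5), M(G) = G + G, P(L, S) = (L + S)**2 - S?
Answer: 1/320 ≈ 0.0031250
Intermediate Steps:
M(G) = 2*G
d(K, O) = 20*K (d(K, O) = -2*K*2*(-5) = -2*2*K*(-5) = -(-20)*K = 20*K)
1/d(M(P(-4, 1)), 1236) = 1/(20*(2*((-4 + 1)**2 - 1*1))) = 1/(20*(2*((-3)**2 - 1))) = 1/(20*(2*(9 - 1))) = 1/(20*(2*8)) = 1/(20*16) = 1/320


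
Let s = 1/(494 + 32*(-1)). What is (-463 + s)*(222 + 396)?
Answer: -22032215/77 ≈ -2.8613e+5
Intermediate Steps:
s = 1/462 (s = 1/(494 - 32) = 1/462 ≈ 0.0021645)
(-463 + s)*(222 + 396) = (-463 + 1/462)*(222 + 396) = -213905/462*618 = -22032215/77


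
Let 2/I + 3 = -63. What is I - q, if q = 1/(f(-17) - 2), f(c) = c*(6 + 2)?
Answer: -35/1518 ≈ -0.023057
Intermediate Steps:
I = -1/33 (I = 2/(-3 - 63) = 2/(-66) = 2*(-1/66) = -1/33 ≈ -0.030303)
f(c) = 8*c (f(c) = c*8 = 8*c)
q = -1/138 (q = 1/(8*(-17) - 2) = 1/(-136 - 2) = 1/(-138) = -1/138 ≈ -0.0072464)
I - q = -1/33 - 1*(-1/138) = -1/33 + 1/138 = -35/1518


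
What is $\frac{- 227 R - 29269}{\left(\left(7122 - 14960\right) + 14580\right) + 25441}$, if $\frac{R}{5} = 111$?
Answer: $- \frac{155254}{32183} \approx -4.8241$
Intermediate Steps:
$R = 555$ ($R = 5 \cdot 111 = 555$)
$\frac{- 227 R - 29269}{\left(\left(7122 - 14960\right) + 14580\right) + 25441} = \frac{\left(-227\right) 555 - 29269}{\left(\left(7122 - 14960\right) + 14580\right) + 25441} = \frac{-125985 - 29269}{\left(-7838 + 14580\right) + 25441} = - \frac{155254}{6742 + 25441} = - \frac{155254}{32183}$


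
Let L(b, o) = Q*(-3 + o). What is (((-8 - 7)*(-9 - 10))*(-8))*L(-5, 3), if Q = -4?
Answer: 0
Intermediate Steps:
L(b, o) = 12 - 4*o (L(b, o) = -4*(-3 + o) = 12 - 4*o)
(((-8 - 7)*(-9 - 10))*(-8))*L(-5, 3) = (((-8 - 7)*(-9 - 10))*(-8))*(12 - 4*3) = (-15*(-19)*(-8))*(12 - 12) = (285*(-8))*0 = -2280*0 = 0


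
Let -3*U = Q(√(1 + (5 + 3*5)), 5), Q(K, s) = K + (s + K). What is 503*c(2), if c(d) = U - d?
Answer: -5533/3 - 1006*√21/3 ≈ -3381.0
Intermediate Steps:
Q(K, s) = s + 2*K (Q(K, s) = K + (K + s) = s + 2*K)
U = -5/3 - 2*√21/3 (U = -(5 + 2*√(1 + (5 + 3*5)))/3 = -(5 + 2*√(1 + (5 + 15)))/3 = -(5 + 2*√(1 + 20))/3 = -(5 + 2*√21)/3 = -5/3 - 2*√21/3 ≈ -4.7217)
c(d) = -5/3 - d - 2*√21/3 (c(d) = (-5/3 - 2*√21/3) - d = -5/3 - d - 2*√21/3)
503*c(2) = 503*(-5/3 - 1*2 - 2*√21/3) = 503*(-5/3 - 2 - 2*√21/3) = 503*(-11/3 - 2*√21/3) = -5533/3 - 1006*√21/3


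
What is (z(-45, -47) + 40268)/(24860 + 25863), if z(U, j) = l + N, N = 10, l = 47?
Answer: 40325/50723 ≈ 0.79500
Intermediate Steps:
z(U, j) = 57 (z(U, j) = 47 + 10 = 57)
(z(-45, -47) + 40268)/(24860 + 25863) = (57 + 40268)/(24860 + 25863) = 40325/50723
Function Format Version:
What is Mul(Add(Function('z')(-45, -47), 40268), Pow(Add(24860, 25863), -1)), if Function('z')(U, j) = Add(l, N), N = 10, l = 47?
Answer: Rational(40325, 50723) ≈ 0.79500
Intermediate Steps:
Function('z')(U, j) = 57 (Function('z')(U, j) = Add(47, 10) = 57)
Mul(Add(Function('z')(-45, -47), 40268), Pow(Add(24860, 25863), -1)) = Mul(Add(57, 40268), Pow(Add(24860, 25863), -1)) = Mul(40325, Pow(50723, -1)) = Mul(40325, Rational(1, 50723)) = Rational(40325, 50723)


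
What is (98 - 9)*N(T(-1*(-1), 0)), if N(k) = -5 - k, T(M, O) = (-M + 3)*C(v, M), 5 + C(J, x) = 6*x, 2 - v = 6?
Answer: -623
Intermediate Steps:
v = -4 (v = 2 - 1*6 = 2 - 6 = -4)
C(J, x) = -5 + 6*x
T(M, O) = (-5 + 6*M)*(3 - M) (T(M, O) = (-M + 3)*(-5 + 6*M) = (3 - M)*(-5 + 6*M) = (-5 + 6*M)*(3 - M))
(98 - 9)*N(T(-1*(-1), 0)) = (98 - 9)*(-5 - (-1)*(-5 + 6*(-1*(-1)))*(-3 - 1*(-1))) = 89*(-5 - (-1)*(-5 + 6*1)*(-3 + 1)) = 89*(-5 - (-1)*(-5 + 6)*(-2)) = 89*(-5 - (-1)*(-2)) = 89*(-5 - 1*2) = 89*(-5 - 2) = 89*(-7) = -623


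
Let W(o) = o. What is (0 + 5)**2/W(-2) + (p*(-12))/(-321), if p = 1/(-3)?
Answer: -8033/642 ≈ -12.512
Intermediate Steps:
p = -1/3 ≈ -0.33333
(0 + 5)**2/W(-2) + (p*(-12))/(-321) = (0 + 5)**2/(-2) - 1/3*(-12)/(-321) = 5**2*(-1/2) + 4*(-1/321) = 25*(-1/2) - 4/321 = -25/2 - 4/321 = -8033/642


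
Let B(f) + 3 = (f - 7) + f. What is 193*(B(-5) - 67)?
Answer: -16791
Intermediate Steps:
B(f) = -10 + 2*f (B(f) = -3 + ((f - 7) + f) = -3 + ((-7 + f) + f) = -3 + (-7 + 2*f) = -10 + 2*f)
193*(B(-5) - 67) = 193*((-10 + 2*(-5)) - 67) = 193*((-10 - 10) - 67) = 193*(-20 - 67) = 193*(-87) = -16791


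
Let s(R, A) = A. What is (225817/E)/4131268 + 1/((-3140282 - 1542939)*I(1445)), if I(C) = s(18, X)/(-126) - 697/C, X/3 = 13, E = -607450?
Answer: 5969356884255361/33224952326570787642200 ≈ 1.7966e-7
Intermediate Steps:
X = 39 (X = 3*13 = 39)
I(C) = -13/42 - 697/C (I(C) = 39/(-126) - 697/C = 39*(-1/126) - 697/C = -13/42 - 697/C)
(225817/E)/4131268 + 1/((-3140282 - 1542939)*I(1445)) = (225817/(-607450))/4131268 + 1/((-3140282 - 1542939)*(-13/42 - 697/1445)) = (225817*(-1/607450))*(1/4131268) + 1/((-4683221)*(-13/42 - 697*1/1445)) = -225817/607450*1/4131268 - 1/(4683221*(-13/42 - 41/85)) = -225817/2509538746600 - 1/(4683221*(-2827/3570)) = -225817/2509538746600 - 1/4683221*(-3570/2827) = -225817/2509538746600 + 3570/13239465767 = 5969356884255361/33224952326570787642200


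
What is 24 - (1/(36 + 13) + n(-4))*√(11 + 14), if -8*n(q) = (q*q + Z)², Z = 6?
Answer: 31987/98 ≈ 326.40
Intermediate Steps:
n(q) = -(6 + q²)²/8 (n(q) = -(q*q + 6)²/8 = -(q² + 6)²/8 = -(6 + q²)²/8)
24 - (1/(36 + 13) + n(-4))*√(11 + 14) = 24 - (1/(36 + 13) - (6 + (-4)²)²/8)*√(11 + 14) = 24 - (1/49 - (6 + 16)²/8)*√25 = 24 - (1/49 - ⅛*22²)*5 = 24 - (1/49 - ⅛*484)*5 = 24 - (1/49 - 121/2)*5 = 24 - (-5927)*5/98 = 24 - 1*(-29635/98) = 24 + 29635/98 = 31987/98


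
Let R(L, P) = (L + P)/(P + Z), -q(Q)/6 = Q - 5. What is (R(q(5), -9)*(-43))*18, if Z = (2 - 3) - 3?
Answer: -6966/13 ≈ -535.85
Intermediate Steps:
Z = -4 (Z = -1 - 3 = -4)
q(Q) = 30 - 6*Q (q(Q) = -6*(Q - 5) = -6*(-5 + Q) = 30 - 6*Q)
R(L, P) = (L + P)/(-4 + P) (R(L, P) = (L + P)/(P - 4) = (L + P)/(-4 + P))
(R(q(5), -9)*(-43))*18 = ((((30 - 6*5) - 9)/(-4 - 9))*(-43))*18 = ((((30 - 30) - 9)/(-13))*(-43))*18 = (-(0 - 9)/13*(-43))*18 = (-1/13*(-9)*(-43))*18 = ((9/13)*(-43))*18 = -387/13*18 = -6966/13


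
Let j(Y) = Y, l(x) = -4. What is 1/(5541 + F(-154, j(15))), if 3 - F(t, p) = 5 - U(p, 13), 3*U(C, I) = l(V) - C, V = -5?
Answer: 3/16598 ≈ 0.00018074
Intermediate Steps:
U(C, I) = -4/3 - C/3 (U(C, I) = (-4 - C)/3 = -4/3 - C/3)
F(t, p) = -10/3 - p/3 (F(t, p) = 3 - (5 - (-4/3 - p/3)) = 3 - (5 + (4/3 + p/3)) = 3 - (19/3 + p/3) = 3 + (-19/3 - p/3) = -10/3 - p/3)
1/(5541 + F(-154, j(15))) = 1/(5541 + (-10/3 - ⅓*15)) = 1/(5541 + (-10/3 - 5)) = 1/(5541 - 25/3) = 1/(16598/3) = 3/16598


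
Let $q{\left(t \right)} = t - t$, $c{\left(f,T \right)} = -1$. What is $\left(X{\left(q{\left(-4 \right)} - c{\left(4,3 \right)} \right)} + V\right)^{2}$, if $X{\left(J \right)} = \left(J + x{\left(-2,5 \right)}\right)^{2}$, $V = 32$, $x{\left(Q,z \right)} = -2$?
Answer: $1089$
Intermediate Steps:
$q{\left(t \right)} = 0$
$X{\left(J \right)} = \left(-2 + J\right)^{2}$ ($X{\left(J \right)} = \left(J - 2\right)^{2} = \left(-2 + J\right)^{2}$)
$\left(X{\left(q{\left(-4 \right)} - c{\left(4,3 \right)} \right)} + V\right)^{2} = \left(\left(-2 + \left(0 - -1\right)\right)^{2} + 32\right)^{2} = \left(\left(-2 + \left(0 + 1\right)\right)^{2} + 32\right)^{2} = \left(\left(-2 + 1\right)^{2} + 32\right)^{2} = \left(\left(-1\right)^{2} + 32\right)^{2} = \left(1 + 32\right)^{2} = 33^{2} = 1089$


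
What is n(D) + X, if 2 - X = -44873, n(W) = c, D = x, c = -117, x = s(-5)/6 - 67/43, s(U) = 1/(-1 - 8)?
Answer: 44758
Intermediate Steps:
s(U) = -⅑ (s(U) = 1/(-9) = -⅑)
x = -3661/2322 (x = -⅑/6 - 67/43 = -⅑*⅙ - 67*1/43 = -1/54 - 67/43 = -3661/2322 ≈ -1.5767)
D = -3661/2322 ≈ -1.5767
n(W) = -117
X = 44875 (X = 2 - 1*(-44873) = 2 + 44873 = 44875)
n(D) + X = -117 + 44875 = 44758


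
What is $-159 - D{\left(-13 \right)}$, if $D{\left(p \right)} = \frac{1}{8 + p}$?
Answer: $- \frac{794}{5} \approx -158.8$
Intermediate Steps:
$-159 - D{\left(-13 \right)} = -159 - \frac{1}{8 - 13} = -159 - \frac{1}{-5} = -159 - - \frac{1}{5} = -159 + \frac{1}{5} = - \frac{794}{5}$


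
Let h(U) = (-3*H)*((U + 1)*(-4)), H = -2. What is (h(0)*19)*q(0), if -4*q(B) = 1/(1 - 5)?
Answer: -57/2 ≈ -28.500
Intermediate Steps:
q(B) = 1/16 (q(B) = -1/(4*(1 - 5)) = -1/4/(-4) = -1/4*(-1/4) = 1/16)
h(U) = -24 - 24*U (h(U) = (-3*(-2))*((U + 1)*(-4)) = 6*((1 + U)*(-4)) = 6*(-4 - 4*U) = -24 - 24*U)
(h(0)*19)*q(0) = ((-24 - 24*0)*19)*(1/16) = ((-24 + 0)*19)*(1/16) = -24*19*(1/16) = -456*1/16 = -57/2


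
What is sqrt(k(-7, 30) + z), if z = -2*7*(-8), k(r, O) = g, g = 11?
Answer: sqrt(123) ≈ 11.091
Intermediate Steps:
k(r, O) = 11
z = 112 (z = -14*(-8) = 112)
sqrt(k(-7, 30) + z) = sqrt(11 + 112) = sqrt(123)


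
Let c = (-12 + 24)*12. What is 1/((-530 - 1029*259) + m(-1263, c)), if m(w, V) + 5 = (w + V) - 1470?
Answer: -1/269635 ≈ -3.7087e-6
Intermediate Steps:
c = 144 (c = 12*12 = 144)
m(w, V) = -1475 + V + w (m(w, V) = -5 + ((w + V) - 1470) = -5 + ((V + w) - 1470) = -5 + (-1470 + V + w) = -1475 + V + w)
1/((-530 - 1029*259) + m(-1263, c)) = 1/((-530 - 1029*259) + (-1475 + 144 - 1263)) = 1/((-530 - 266511) - 2594) = 1/(-267041 - 2594) = 1/(-269635) = -1/269635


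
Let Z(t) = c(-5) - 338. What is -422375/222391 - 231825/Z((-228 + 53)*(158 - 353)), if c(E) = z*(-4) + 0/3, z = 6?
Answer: 51402893825/80505542 ≈ 638.50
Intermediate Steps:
c(E) = -24 (c(E) = 6*(-4) + 0/3 = -24 + 0*(⅓) = -24 + 0 = -24)
Z(t) = -362 (Z(t) = -24 - 338 = -362)
-422375/222391 - 231825/Z((-228 + 53)*(158 - 353)) = -422375/222391 - 231825/(-362) = -422375*1/222391 - 231825*(-1/362) = -422375/222391 + 231825/362 = 51402893825/80505542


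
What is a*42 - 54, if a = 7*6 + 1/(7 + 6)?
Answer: 22272/13 ≈ 1713.2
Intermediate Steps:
a = 547/13 (a = 42 + 1/13 = 547/13 ≈ 42.077)
a*42 - 54 = (547/13)*42 - 54 = 22974/13 - 54 = 22272/13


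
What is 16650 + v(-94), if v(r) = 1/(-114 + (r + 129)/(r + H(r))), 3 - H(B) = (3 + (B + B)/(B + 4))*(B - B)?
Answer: 24758537/1487 ≈ 16650.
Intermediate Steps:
H(B) = 3 (H(B) = 3 - (3 + (B + B)/(B + 4))*(B - B) = 3 - (3 + (2*B)/(4 + B))*0 = 3 - (3 + 2*B/(4 + B))*0 = 3 - 1*0 = 3 + 0 = 3)
v(r) = 1/(-114 + (129 + r)/(3 + r)) (v(r) = 1/(-114 + (r + 129)/(r + 3)) = 1/(-114 + (129 + r)/(3 + r)))
16650 + v(-94) = 16650 + (-3 - 1*(-94))/(213 + 113*(-94)) = 16650 + (-3 + 94)/(213 - 10622) = 16650 + 91/(-10409) = 16650 - 1/10409*91 = 16650 - 13/1487 = 24758537/1487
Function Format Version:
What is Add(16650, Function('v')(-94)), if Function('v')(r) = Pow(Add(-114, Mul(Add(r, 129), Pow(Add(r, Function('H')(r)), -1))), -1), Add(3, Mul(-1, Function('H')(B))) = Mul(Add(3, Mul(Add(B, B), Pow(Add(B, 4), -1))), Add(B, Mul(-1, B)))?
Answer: Rational(24758537, 1487) ≈ 16650.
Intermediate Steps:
Function('H')(B) = 3 (Function('H')(B) = Add(3, Mul(-1, Mul(Add(3, Mul(Add(B, B), Pow(Add(B, 4), -1))), Add(B, Mul(-1, B))))) = Add(3, Mul(-1, Mul(Add(3, Mul(Mul(2, B), Pow(Add(4, B), -1))), 0))) = Add(3, Mul(-1, Mul(Add(3, Mul(2, B, Pow(Add(4, B), -1))), 0))) = Add(3, Mul(-1, 0)) = Add(3, 0) = 3)
Function('v')(r) = Pow(Add(-114, Mul(Pow(Add(3, r), -1), Add(129, r))), -1) (Function('v')(r) = Pow(Add(-114, Mul(Add(r, 129), Pow(Add(r, 3), -1))), -1) = Pow(Add(-114, Mul(Add(129, r), Pow(Add(3, r), -1))), -1) = Pow(Add(-114, Mul(Pow(Add(3, r), -1), Add(129, r))), -1))
Add(16650, Function('v')(-94)) = Add(16650, Mul(Pow(Add(213, Mul(113, -94)), -1), Add(-3, Mul(-1, -94)))) = Add(16650, Mul(Pow(Add(213, -10622), -1), Add(-3, 94))) = Add(16650, Mul(Pow(-10409, -1), 91)) = Add(16650, Mul(Rational(-1, 10409), 91)) = Add(16650, Rational(-13, 1487)) = Rational(24758537, 1487)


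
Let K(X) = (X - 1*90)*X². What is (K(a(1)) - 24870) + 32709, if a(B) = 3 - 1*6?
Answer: 7002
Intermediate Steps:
a(B) = -3 (a(B) = 3 - 6 = -3)
K(X) = X²*(-90 + X) (K(X) = (X - 90)*X² = (-90 + X)*X² = X²*(-90 + X))
(K(a(1)) - 24870) + 32709 = ((-3)²*(-90 - 3) - 24870) + 32709 = (9*(-93) - 24870) + 32709 = (-837 - 24870) + 32709 = -25707 + 32709 = 7002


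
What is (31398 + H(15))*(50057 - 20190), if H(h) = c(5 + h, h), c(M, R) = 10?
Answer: 938062736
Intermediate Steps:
H(h) = 10
(31398 + H(15))*(50057 - 20190) = (31398 + 10)*(50057 - 20190) = 31408*29867 = 938062736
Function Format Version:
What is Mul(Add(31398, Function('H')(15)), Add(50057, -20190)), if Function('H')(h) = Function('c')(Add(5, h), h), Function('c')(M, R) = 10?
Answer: 938062736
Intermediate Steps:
Function('H')(h) = 10
Mul(Add(31398, Function('H')(15)), Add(50057, -20190)) = Mul(Add(31398, 10), Add(50057, -20190)) = Mul(31408, 29867) = 938062736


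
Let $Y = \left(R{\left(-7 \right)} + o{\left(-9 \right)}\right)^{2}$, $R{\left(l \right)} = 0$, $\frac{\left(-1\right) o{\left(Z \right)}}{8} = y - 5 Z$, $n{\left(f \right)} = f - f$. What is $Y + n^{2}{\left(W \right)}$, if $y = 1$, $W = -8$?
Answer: $135424$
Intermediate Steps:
$n{\left(f \right)} = 0$
$o{\left(Z \right)} = -8 + 40 Z$ ($o{\left(Z \right)} = - 8 \left(1 - 5 Z\right) = -8 + 40 Z$)
$Y = 135424$ ($Y = \left(0 + \left(-8 + 40 \left(-9\right)\right)\right)^{2} = \left(0 - 368\right)^{2} = \left(-368\right)^{2} = 135424$)
$Y + n^{2}{\left(W \right)} = 135424 + 0^{2} = 135424 + 0 = 135424$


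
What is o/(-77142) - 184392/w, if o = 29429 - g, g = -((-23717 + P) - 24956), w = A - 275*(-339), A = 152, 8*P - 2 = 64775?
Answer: -35156015779/19208769424 ≈ -1.8302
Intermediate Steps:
P = 64777/8 (P = 1/4 + (1/8)*64775 = 1/4 + 64775/8 = 64777/8 ≈ 8097.1)
w = 93377 (w = 152 - 275*(-339) = 152 + 93225 = 93377)
g = 324607/8 (g = -((-23717 + 64777/8) - 24956) = -(-124959/8 - 24956) = -1*(-324607/8) = 324607/8 ≈ 40576.)
o = -89175/8 (o = 29429 - 1*324607/8 = 29429 - 324607/8 = -89175/8 ≈ -11147.)
o/(-77142) - 184392/w = -89175/8/(-77142) - 184392/93377 = -89175/8*(-1/77142) - 184392*1/93377 = 29725/205712 - 184392/93377 = -35156015779/19208769424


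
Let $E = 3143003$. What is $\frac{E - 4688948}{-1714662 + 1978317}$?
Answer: $- \frac{103063}{17577} \approx -5.8635$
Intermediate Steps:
$\frac{E - 4688948}{-1714662 + 1978317} = \frac{3143003 - 4688948}{-1714662 + 1978317} = - \frac{1545945}{263655} = \left(-1545945\right) \frac{1}{263655} = - \frac{103063}{17577}$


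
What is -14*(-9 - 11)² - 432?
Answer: -6032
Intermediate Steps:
-14*(-9 - 11)² - 432 = -14*(-20)² - 432 = -14*400 - 432 = -5600 - 432 = -6032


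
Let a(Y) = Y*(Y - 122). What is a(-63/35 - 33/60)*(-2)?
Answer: -116889/200 ≈ -584.45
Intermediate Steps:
a(Y) = Y*(-122 + Y)
a(-63/35 - 33/60)*(-2) = ((-63/35 - 33/60)*(-122 + (-63/35 - 33/60)))*(-2) = ((-63*1/35 - 33*1/60)*(-122 + (-63*1/35 - 33*1/60)))*(-2) = ((-9/5 - 11/20)*(-122 + (-9/5 - 11/20)))*(-2) = -47*(-122 - 47/20)/20*(-2) = -47/20*(-2487/20)*(-2) = (116889/400)*(-2) = -116889/200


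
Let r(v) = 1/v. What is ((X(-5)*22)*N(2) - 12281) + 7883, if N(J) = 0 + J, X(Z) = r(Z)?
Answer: -22034/5 ≈ -4406.8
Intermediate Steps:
X(Z) = 1/Z
N(J) = J
((X(-5)*22)*N(2) - 12281) + 7883 = ((22/(-5))*2 - 12281) + 7883 = (-⅕*22*2 - 12281) + 7883 = (-22/5*2 - 12281) + 7883 = (-44/5 - 12281) + 7883 = -61449/5 + 7883 = -22034/5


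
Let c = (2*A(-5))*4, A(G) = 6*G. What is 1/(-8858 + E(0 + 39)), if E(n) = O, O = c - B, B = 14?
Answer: -1/9112 ≈ -0.00010975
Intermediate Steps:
c = -240 (c = (2*(6*(-5)))*4 = (2*(-30))*4 = -60*4 = -240)
O = -254 (O = -240 - 1*14 = -240 - 14 = -254)
E(n) = -254
1/(-8858 + E(0 + 39)) = 1/(-8858 - 254) = 1/(-9112) = -1/9112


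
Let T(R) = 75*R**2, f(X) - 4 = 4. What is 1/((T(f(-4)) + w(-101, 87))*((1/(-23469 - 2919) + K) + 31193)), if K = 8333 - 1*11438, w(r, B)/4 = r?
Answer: 6597/814563571157 ≈ 8.0988e-9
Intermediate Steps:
f(X) = 8 (f(X) = 4 + 4 = 8)
w(r, B) = 4*r
K = -3105 (K = 8333 - 11438 = -3105)
1/((T(f(-4)) + w(-101, 87))*((1/(-23469 - 2919) + K) + 31193)) = 1/((75*8**2 + 4*(-101))*((1/(-23469 - 2919) - 3105) + 31193)) = 1/((75*64 - 404)*((1/(-26388) - 3105) + 31193)) = 1/((4800 - 404)*((-1/26388 - 3105) + 31193)) = 1/(4396*(-81934741/26388 + 31193)) = 1/(4396*(741186143/26388)) = 1/(814563571157/6597) = 6597/814563571157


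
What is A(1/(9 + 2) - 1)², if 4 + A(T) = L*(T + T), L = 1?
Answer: 4096/121 ≈ 33.851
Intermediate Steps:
A(T) = -4 + 2*T (A(T) = -4 + 1*(T + T) = -4 + 1*(2*T) = -4 + 2*T)
A(1/(9 + 2) - 1)² = (-4 + 2*(1/(9 + 2) - 1))² = (-4 + 2*(1/11 - 1))² = (-4 + 2*(-10/11))² = (-4 - 20/11)² = (-64/11)² = 4096/121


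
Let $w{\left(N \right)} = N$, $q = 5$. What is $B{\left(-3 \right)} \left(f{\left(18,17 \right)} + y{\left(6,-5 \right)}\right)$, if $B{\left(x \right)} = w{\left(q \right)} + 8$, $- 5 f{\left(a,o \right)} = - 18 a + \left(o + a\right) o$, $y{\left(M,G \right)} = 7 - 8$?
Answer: $- \frac{3588}{5} \approx -717.6$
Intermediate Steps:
$y{\left(M,G \right)} = -1$ ($y{\left(M,G \right)} = 7 - 8 = -1$)
$f{\left(a,o \right)} = \frac{18 a}{5} - \frac{o \left(a + o\right)}{5}$ ($f{\left(a,o \right)} = - \frac{- 18 a + \left(o + a\right) o}{5} = - \frac{- 18 a + \left(a + o\right) o}{5} = - \frac{- 18 a + o \left(a + o\right)}{5} = \frac{18 a}{5} - \frac{o \left(a + o\right)}{5}$)
$B{\left(x \right)} = 13$ ($B{\left(x \right)} = 5 + 8 = 13$)
$B{\left(-3 \right)} \left(f{\left(18,17 \right)} + y{\left(6,-5 \right)}\right) = 13 \left(\left(- \frac{17^{2}}{5} + \frac{18}{5} \cdot 18 - \frac{18}{5} \cdot 17\right) - 1\right) = 13 \left(\left(\left(- \frac{1}{5}\right) 289 + \frac{324}{5} - \frac{306}{5}\right) - 1\right) = 13 \left(\left(- \frac{289}{5} + \frac{324}{5} - \frac{306}{5}\right) - 1\right) = 13 \left(- \frac{271}{5} - 1\right) = 13 \left(- \frac{276}{5}\right) = - \frac{3588}{5}$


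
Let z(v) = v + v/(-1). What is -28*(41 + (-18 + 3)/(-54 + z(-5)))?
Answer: -10402/9 ≈ -1155.8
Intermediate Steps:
z(v) = 0 (z(v) = v + v*(-1) = v - v = 0)
-28*(41 + (-18 + 3)/(-54 + z(-5))) = -28*(41 + (-18 + 3)/(-54 + 0)) = -28*(41 - 15/(-54)) = -28*(41 - 15*(-1/54)) = -28*(41 + 5/18) = -28*743/18 = -10402/9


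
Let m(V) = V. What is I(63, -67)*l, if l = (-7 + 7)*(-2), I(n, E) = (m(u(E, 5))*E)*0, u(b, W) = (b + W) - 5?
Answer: 0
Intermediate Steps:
u(b, W) = -5 + W + b (u(b, W) = (W + b) - 5 = -5 + W + b)
I(n, E) = 0 (I(n, E) = ((-5 + 5 + E)*E)*0 = (E*E)*0 = E²*0 = 0)
l = 0 (l = 0*(-2) = 0)
I(63, -67)*l = 0*0 = 0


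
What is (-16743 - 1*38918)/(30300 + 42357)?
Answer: -55661/72657 ≈ -0.76608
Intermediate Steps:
(-16743 - 1*38918)/(30300 + 42357) = (-16743 - 38918)/72657 = -55661*1/72657 = -55661/72657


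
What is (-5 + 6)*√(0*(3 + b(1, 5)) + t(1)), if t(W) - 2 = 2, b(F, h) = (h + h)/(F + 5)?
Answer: 2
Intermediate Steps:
b(F, h) = 2*h/(5 + F) (b(F, h) = (2*h)/(5 + F) = 2*h/(5 + F))
t(W) = 4 (t(W) = 2 + 2 = 4)
(-5 + 6)*√(0*(3 + b(1, 5)) + t(1)) = (-5 + 6)*√(0*(3 + 2*5/(5 + 1)) + 4) = 1*√(0*(3 + 2*5/6) + 4) = 1*√(0*(3 + 2*5*(⅙)) + 4) = 1*√(0*(3 + 5/3) + 4) = 1*√(0*(14/3) + 4) = 1*√(0 + 4) = 1*√4 = 1*2 = 2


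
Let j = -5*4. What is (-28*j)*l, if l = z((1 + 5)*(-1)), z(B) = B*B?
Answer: 20160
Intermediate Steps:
z(B) = B²
j = -20
l = 36 (l = ((1 + 5)*(-1))² = (6*(-1))² = (-6)² = 36)
(-28*j)*l = -28*(-20)*36 = 560*36 = 20160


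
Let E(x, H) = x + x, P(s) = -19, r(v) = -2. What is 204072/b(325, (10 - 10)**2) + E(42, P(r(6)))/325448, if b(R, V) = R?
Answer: 16603712889/26442650 ≈ 627.91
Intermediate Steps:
E(x, H) = 2*x
204072/b(325, (10 - 10)**2) + E(42, P(r(6)))/325448 = 204072/325 + (2*42)/325448 = 204072*(1/325) + 84*(1/325448) = 204072/325 + 21/81362 = 16603712889/26442650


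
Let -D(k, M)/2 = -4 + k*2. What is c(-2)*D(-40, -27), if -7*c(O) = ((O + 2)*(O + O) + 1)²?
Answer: -24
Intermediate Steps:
c(O) = -(1 + 2*O*(2 + O))²/7 (c(O) = -((O + 2)*(O + O) + 1)²/7 = -((2 + O)*(2*O) + 1)²/7 = -(2*O*(2 + O) + 1)²/7 = -(1 + 2*O*(2 + O))²/7)
D(k, M) = 8 - 4*k (D(k, M) = -2*(-4 + k*2) = -2*(-4 + 2*k) = 8 - 4*k)
c(-2)*D(-40, -27) = (-(1 + 2*(-2)² + 4*(-2))²/7)*(8 - 4*(-40)) = (-(1 + 2*4 - 8)²/7)*(8 + 160) = -(1 + 8 - 8)²/7*168 = -⅐*1²*168 = -⅐*1*168 = -⅐*168 = -24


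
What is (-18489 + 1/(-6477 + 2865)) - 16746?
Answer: -127268821/3612 ≈ -35235.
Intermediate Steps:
(-18489 + 1/(-6477 + 2865)) - 16746 = (-18489 + 1/(-3612)) - 16746 = (-18489 - 1/3612) - 16746 = -66782269/3612 - 16746 = -127268821/3612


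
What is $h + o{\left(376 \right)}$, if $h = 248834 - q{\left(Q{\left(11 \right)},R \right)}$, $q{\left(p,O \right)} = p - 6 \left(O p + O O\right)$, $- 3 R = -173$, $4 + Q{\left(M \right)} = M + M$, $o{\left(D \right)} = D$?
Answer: $\frac{826118}{3} \approx 2.7537 \cdot 10^{5}$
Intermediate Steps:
$Q{\left(M \right)} = -4 + 2 M$ ($Q{\left(M \right)} = -4 + \left(M + M\right) = -4 + 2 M$)
$R = \frac{173}{3}$ ($R = \left(- \frac{1}{3}\right) \left(-173\right) = \frac{173}{3} \approx 57.667$)
$q{\left(p,O \right)} = p - 6 O^{2} - 6 O p$ ($q{\left(p,O \right)} = p - 6 \left(O p + O^{2}\right) = p - 6 \left(O^{2} + O p\right) = p - \left(6 O^{2} + 6 O p\right) = p - 6 O^{2} - 6 O p$)
$h = \frac{824990}{3}$ ($h = 248834 - \left(\left(-4 + 2 \cdot 11\right) - 6 \left(\frac{173}{3}\right)^{2} - 346 \left(-4 + 2 \cdot 11\right)\right) = 248834 - \left(\left(-4 + 22\right) - \frac{59858}{3} - 346 \left(-4 + 22\right)\right) = 248834 - \left(18 - \frac{59858}{3} - 346 \cdot 18\right) = 248834 - \left(18 - \frac{59858}{3} - 6228\right) = 248834 - - \frac{78488}{3} = 248834 + \frac{78488}{3} = \frac{824990}{3} \approx 2.75 \cdot 10^{5}$)
$h + o{\left(376 \right)} = \frac{824990}{3} + 376 = \frac{826118}{3}$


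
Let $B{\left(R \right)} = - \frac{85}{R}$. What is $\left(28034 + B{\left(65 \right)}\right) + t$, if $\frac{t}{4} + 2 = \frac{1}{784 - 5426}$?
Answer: $\frac{845589015}{30173} \approx 28025.0$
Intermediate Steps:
$t = - \frac{18570}{2321}$ ($t = -8 + \frac{4}{784 - 5426} = -8 + \frac{4}{-4642} = -8 + 4 \left(- \frac{1}{4642}\right) = -8 - \frac{2}{2321} = - \frac{18570}{2321} \approx -8.0009$)
$\left(28034 + B{\left(65 \right)}\right) + t = \left(28034 - \frac{85}{65}\right) - \frac{18570}{2321} = \left(28034 - \frac{17}{13}\right) - \frac{18570}{2321} = \frac{364425}{13} - \frac{18570}{2321} = \frac{845589015}{30173}$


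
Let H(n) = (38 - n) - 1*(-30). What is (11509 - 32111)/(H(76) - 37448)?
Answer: 10301/18728 ≈ 0.55003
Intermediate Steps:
H(n) = 68 - n (H(n) = (38 - n) + 30 = 68 - n)
(11509 - 32111)/(H(76) - 37448) = (11509 - 32111)/((68 - 1*76) - 37448) = -20602/((68 - 76) - 37448) = -20602/(-8 - 37448) = -20602/(-37456) = -20602*(-1/37456) = 10301/18728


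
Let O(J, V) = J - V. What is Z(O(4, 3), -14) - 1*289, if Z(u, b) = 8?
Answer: -281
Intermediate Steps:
Z(O(4, 3), -14) - 1*289 = 8 - 1*289 = 8 - 289 = -281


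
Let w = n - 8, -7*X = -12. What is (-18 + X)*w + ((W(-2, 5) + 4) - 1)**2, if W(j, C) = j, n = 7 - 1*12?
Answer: 1489/7 ≈ 212.71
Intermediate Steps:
X = 12/7 (X = -1/7*(-12) = 12/7 ≈ 1.7143)
n = -5 (n = 7 - 12 = -5)
w = -13 (w = -5 - 8 = -13)
(-18 + X)*w + ((W(-2, 5) + 4) - 1)**2 = (-18 + 12/7)*(-13) + ((-2 + 4) - 1)**2 = -114/7*(-13) + (2 - 1)**2 = 1482/7 + 1**2 = 1482/7 + 1 = 1489/7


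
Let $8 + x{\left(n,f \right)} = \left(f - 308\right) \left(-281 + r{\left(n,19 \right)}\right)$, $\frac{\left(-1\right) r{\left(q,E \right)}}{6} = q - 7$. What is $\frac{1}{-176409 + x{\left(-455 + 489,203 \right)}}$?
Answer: $- \frac{1}{129902} \approx -7.6981 \cdot 10^{-6}$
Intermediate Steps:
$r{\left(q,E \right)} = 42 - 6 q$ ($r{\left(q,E \right)} = - 6 \left(q - 7\right) = - 6 \left(-7 + q\right) = 42 - 6 q$)
$x{\left(n,f \right)} = -8 + \left(-308 + f\right) \left(-239 - 6 n\right)$ ($x{\left(n,f \right)} = -8 + \left(f - 308\right) \left(-281 - \left(-42 + 6 n\right)\right) = -8 + \left(-308 + f\right) \left(-239 - 6 n\right)$)
$\frac{1}{-176409 + x{\left(-455 + 489,203 \right)}} = \frac{1}{-176409 + \left(73604 - 48517 + 1848 \left(-455 + 489\right) - 1218 \left(-455 + 489\right)\right)} = \frac{1}{-176409 + \left(73604 - 48517 + 1848 \cdot 34 - 1218 \cdot 34\right)} = \frac{1}{-176409 + \left(73604 - 48517 + 62832 - 41412\right)} = \frac{1}{-176409 + 46507} = \frac{1}{-129902} = - \frac{1}{129902}$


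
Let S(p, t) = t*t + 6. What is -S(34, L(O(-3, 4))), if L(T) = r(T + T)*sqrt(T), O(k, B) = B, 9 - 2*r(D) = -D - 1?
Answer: -330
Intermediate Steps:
r(D) = 5 + D/2 (r(D) = 9/2 - (-D - 1)/2 = 9/2 - (-1 - D)/2 = 9/2 + (1/2 + D/2) = 5 + D/2)
L(T) = sqrt(T)*(5 + T) (L(T) = (5 + (T + T)/2)*sqrt(T) = (5 + (2*T)/2)*sqrt(T) = (5 + T)*sqrt(T) = sqrt(T)*(5 + T))
S(p, t) = 6 + t**2 (S(p, t) = t**2 + 6 = 6 + t**2)
-S(34, L(O(-3, 4))) = -(6 + (sqrt(4)*(5 + 4))**2) = -(6 + (2*9)**2) = -(6 + 18**2) = -(6 + 324) = -1*330 = -330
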